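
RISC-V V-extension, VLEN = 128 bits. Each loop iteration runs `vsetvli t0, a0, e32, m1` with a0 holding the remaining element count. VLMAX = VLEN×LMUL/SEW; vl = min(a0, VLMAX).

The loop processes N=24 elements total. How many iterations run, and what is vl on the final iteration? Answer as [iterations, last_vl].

[iterations, last_vl] = [6, 4]

VLMAX = (128 × 1) / 32 = 4 lanes
iterations = ceil(24/4) = 6; final-pass vl = 4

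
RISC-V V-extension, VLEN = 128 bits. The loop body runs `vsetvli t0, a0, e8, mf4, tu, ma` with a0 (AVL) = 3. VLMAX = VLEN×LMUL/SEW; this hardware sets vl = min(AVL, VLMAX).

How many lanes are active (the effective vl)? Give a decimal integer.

vl = 3

VLMAX = (128 × 1/4) / 8 = 4 lanes
vl ← min(3, 4) = 3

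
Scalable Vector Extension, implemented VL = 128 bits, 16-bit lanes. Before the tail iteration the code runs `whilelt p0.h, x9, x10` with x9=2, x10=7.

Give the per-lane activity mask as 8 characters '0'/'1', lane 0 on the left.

lane count: 128 div 16 = 8
active while 2+j < 7, i.e. j ∈ [0,5) capped at 8 ⇒ 5
bits (lane 0 leftmost): 11111000

predicate = 11111000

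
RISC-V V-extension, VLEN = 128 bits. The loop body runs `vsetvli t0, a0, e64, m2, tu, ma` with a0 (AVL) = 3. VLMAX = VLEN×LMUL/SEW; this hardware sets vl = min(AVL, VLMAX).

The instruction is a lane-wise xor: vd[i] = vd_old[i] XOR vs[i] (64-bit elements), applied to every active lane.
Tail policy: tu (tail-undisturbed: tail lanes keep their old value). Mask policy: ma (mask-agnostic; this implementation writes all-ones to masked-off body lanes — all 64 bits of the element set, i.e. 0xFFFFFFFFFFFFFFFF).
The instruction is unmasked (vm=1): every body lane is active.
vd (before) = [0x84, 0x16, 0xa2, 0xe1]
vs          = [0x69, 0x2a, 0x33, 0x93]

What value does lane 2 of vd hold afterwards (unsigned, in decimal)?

lanes per group: 128·2/64 = 4
vl ← min(3, 4) = 3
[0] xor(0x84,0x69) = 0xed
[1] xor(0x16,0x2a) = 0x3c
[2] xor(0xa2,0x33) = 0x91
[3] tail/keep = 0xe1

vd[2] = 145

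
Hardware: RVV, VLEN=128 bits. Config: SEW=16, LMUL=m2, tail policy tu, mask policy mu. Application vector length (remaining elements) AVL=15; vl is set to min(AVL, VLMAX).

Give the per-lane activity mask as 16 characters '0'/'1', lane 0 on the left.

predicate = 1111111111111110

VLMAX = VLEN×LMUL/SEW = 128×2/16 = 16
vl ← min(15, 16) = 15
bits (lane 0 leftmost): 1111111111111110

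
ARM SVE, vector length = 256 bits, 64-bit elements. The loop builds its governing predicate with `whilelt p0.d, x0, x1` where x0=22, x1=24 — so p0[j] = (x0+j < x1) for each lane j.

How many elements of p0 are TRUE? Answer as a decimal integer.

lane count: 256 div 64 = 4
whilelt: lane j active iff 22+j < 24 → j < 2 → 2 active

vl = 2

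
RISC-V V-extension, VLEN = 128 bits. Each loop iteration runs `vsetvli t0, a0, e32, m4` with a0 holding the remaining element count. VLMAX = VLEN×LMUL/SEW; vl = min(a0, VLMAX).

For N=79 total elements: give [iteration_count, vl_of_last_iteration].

[iterations, last_vl] = [5, 15]

VLMAX = (128 × 4) / 32 = 16 lanes
79 elements at 16/iter → 5 passes, remainder 15 on the last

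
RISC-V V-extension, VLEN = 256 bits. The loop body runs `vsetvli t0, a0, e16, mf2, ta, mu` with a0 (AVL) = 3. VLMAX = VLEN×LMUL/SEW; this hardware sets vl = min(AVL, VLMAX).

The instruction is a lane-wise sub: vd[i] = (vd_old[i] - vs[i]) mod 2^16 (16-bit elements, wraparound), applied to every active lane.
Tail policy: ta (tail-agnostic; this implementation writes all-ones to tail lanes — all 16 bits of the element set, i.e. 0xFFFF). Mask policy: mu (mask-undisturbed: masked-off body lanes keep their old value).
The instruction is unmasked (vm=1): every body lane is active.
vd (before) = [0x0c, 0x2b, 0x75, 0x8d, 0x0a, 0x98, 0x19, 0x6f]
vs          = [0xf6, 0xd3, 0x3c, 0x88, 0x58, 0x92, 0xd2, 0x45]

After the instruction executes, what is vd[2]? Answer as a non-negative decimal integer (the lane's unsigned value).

lanes per group: 256·1/2/16 = 8
vl ← min(3, 8) = 3
[0] sub(0x0c,0xf6) = 0xff16
[1] sub(0x2b,0xd3) = 0xff58
[2] sub(0x75,0x3c) = 0x39
[3] tail/ones = 0xffff
[4] tail/ones = 0xffff
[5] tail/ones = 0xffff
[6] tail/ones = 0xffff
[7] tail/ones = 0xffff

vd[2] = 57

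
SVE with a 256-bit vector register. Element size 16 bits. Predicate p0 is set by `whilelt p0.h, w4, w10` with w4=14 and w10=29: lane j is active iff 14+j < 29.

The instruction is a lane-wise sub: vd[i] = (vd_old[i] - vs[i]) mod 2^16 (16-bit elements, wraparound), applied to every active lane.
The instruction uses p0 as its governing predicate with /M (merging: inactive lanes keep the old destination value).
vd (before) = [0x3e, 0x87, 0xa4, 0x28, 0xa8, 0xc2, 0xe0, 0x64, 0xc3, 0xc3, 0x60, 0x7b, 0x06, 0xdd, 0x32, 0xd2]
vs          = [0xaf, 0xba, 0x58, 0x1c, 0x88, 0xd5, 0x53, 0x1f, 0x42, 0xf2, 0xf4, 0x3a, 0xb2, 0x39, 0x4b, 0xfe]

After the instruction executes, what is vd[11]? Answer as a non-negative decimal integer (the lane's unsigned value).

register lanes = 256/16 = 16
p0[j] = (14+j < 29); true for j=0..14 → 15 lanes set
lane  0: sub(0x3e,0xaf) ⇒ 0xff8f
lane  1: sub(0x87,0xba) ⇒ 0xffcd
lane  2: sub(0xa4,0x58) ⇒ 0x4c
lane  3: sub(0x28,0x1c) ⇒ 0x0c
lane  4: sub(0xa8,0x88) ⇒ 0x20
lane  5: sub(0xc2,0xd5) ⇒ 0xffed
lane  6: sub(0xe0,0x53) ⇒ 0x8d
lane  7: sub(0x64,0x1f) ⇒ 0x45
lane  8: sub(0xc3,0x42) ⇒ 0x81
lane  9: sub(0xc3,0xf2) ⇒ 0xffd1
lane 10: sub(0x60,0xf4) ⇒ 0xff6c
lane 11: sub(0x7b,0x3a) ⇒ 0x41
lane 12: sub(0x06,0xb2) ⇒ 0xff54
lane 13: sub(0xdd,0x39) ⇒ 0xa4
lane 14: sub(0x32,0x4b) ⇒ 0xffe7
lane 15: tail/keep ⇒ 0xd2

vd[11] = 65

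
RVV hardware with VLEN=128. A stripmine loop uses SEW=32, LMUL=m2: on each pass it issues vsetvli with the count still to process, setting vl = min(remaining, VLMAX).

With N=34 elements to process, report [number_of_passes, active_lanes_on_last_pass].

[iterations, last_vl] = [5, 2]

VLMAX = VLEN×LMUL/SEW = 128×2/32 = 8
34 elements at 8/iter → 5 passes, remainder 2 on the last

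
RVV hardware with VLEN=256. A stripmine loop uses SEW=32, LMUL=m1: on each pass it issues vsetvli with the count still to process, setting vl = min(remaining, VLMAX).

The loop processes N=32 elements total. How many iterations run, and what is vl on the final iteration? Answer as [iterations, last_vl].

VLMAX = VLEN×LMUL/SEW = 256×1/32 = 8
32 elements at 8/iter → 4 passes, remainder 8 on the last

[iterations, last_vl] = [4, 8]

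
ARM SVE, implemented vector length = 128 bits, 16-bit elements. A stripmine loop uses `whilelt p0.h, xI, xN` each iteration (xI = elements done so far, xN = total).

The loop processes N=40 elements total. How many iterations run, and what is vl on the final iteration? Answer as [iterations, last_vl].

[iterations, last_vl] = [5, 8]

128-bit reg / 16-bit elem → 8 lanes
iterations = ceil(40/8) = 5; final-pass vl = 8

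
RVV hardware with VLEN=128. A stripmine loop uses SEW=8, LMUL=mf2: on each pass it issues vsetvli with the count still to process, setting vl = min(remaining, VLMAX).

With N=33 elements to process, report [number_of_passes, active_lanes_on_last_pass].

[iterations, last_vl] = [5, 1]

lanes per group: 128·1/2/8 = 8
33 elements at 8/iter → 5 passes, remainder 1 on the last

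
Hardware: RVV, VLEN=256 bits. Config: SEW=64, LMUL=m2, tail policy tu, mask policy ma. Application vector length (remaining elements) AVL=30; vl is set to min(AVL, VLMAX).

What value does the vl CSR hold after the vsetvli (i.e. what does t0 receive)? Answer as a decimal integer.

lanes per group: 256·2/64 = 8
vl ← min(30, 8) = 8

vl = 8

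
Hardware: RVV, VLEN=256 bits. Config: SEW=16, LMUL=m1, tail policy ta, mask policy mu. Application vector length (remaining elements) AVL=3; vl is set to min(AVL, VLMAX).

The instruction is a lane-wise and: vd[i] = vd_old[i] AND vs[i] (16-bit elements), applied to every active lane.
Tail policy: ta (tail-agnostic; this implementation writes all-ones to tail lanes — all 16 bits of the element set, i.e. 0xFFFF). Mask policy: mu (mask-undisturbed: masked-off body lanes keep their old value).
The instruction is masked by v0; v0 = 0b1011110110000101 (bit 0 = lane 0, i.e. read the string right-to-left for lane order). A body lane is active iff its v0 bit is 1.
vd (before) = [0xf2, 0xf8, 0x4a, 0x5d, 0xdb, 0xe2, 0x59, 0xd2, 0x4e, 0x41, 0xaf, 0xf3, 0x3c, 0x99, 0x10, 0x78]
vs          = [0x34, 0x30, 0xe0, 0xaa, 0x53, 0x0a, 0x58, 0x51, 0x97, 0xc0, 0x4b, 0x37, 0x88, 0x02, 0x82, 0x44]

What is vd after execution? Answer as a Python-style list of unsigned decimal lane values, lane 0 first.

vd = [48, 248, 64, 65535, 65535, 65535, 65535, 65535, 65535, 65535, 65535, 65535, 65535, 65535, 65535, 65535]

VLMAX = VLEN×LMUL/SEW = 256×1/16 = 16
AVL=3 ≤ VLMAX=16, so vl = 3
vd[0] and(0xf2,0x34) -> 0x30
vd[1] mask-off/keep -> 0xf8
vd[2] and(0x4a,0xe0) -> 0x40
vd[3] tail/ones -> 0xffff
vd[4] tail/ones -> 0xffff
vd[5] tail/ones -> 0xffff
vd[6] tail/ones -> 0xffff
vd[7] tail/ones -> 0xffff
vd[8] tail/ones -> 0xffff
vd[9] tail/ones -> 0xffff
vd[10] tail/ones -> 0xffff
vd[11] tail/ones -> 0xffff
vd[12] tail/ones -> 0xffff
vd[13] tail/ones -> 0xffff
vd[14] tail/ones -> 0xffff
vd[15] tail/ones -> 0xffff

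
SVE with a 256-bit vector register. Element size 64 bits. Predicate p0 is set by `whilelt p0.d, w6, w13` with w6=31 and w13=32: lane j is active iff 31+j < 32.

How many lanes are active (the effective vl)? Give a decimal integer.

vl = 1

256-bit reg / 64-bit elem → 4 lanes
active while 31+j < 32, i.e. j ∈ [0,1) capped at 4 ⇒ 1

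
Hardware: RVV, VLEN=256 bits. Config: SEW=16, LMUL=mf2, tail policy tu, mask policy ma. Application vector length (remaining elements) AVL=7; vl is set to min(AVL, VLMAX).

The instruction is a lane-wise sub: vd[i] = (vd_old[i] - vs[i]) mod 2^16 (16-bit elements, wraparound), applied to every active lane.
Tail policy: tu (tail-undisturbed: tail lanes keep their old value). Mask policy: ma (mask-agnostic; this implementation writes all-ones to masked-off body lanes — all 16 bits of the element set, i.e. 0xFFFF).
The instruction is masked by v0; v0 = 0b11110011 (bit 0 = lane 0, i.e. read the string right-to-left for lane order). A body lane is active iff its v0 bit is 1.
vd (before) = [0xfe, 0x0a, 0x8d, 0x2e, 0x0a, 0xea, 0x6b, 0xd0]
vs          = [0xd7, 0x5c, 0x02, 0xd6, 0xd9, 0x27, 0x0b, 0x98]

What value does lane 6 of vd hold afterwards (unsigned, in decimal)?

lanes per group: 256·1/2/16 = 8
vl = min(AVL, VLMAX) = min(7, 8) = 7
  i=0: sub(0xfe,0xd7) → 39
  i=1: sub(0x0a,0x5c) → 65454
  i=2: mask-off/ones → 65535
  i=3: mask-off/ones → 65535
  i=4: sub(0x0a,0xd9) → 65329
  i=5: sub(0xea,0x27) → 195
  i=6: sub(0x6b,0x0b) → 96
  i=7: tail/keep → 208

vd[6] = 96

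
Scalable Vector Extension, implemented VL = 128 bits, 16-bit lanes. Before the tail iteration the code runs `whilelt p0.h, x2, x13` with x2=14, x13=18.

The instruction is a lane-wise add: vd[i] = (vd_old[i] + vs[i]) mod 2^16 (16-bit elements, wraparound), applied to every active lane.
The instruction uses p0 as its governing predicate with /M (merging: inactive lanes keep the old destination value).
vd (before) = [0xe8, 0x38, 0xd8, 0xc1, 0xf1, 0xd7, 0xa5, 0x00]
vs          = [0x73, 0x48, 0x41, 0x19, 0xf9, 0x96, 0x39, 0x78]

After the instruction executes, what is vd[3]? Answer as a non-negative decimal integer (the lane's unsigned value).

register lanes = 128/16 = 8
active while 14+j < 18, i.e. j ∈ [0,4) capped at 8 ⇒ 4
vd[0] add(0xe8,0x73) -> 0x15b
vd[1] add(0x38,0x48) -> 0x80
vd[2] add(0xd8,0x41) -> 0x119
vd[3] add(0xc1,0x19) -> 0xda
vd[4] tail/keep -> 0xf1
vd[5] tail/keep -> 0xd7
vd[6] tail/keep -> 0xa5
vd[7] tail/keep -> 0x00

vd[3] = 218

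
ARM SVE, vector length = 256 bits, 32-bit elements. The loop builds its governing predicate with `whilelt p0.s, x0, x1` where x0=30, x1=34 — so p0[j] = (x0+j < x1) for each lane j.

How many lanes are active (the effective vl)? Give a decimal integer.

register lanes = 256/32 = 8
whilelt: lane j active iff 30+j < 34 → j < 4 → 4 active

vl = 4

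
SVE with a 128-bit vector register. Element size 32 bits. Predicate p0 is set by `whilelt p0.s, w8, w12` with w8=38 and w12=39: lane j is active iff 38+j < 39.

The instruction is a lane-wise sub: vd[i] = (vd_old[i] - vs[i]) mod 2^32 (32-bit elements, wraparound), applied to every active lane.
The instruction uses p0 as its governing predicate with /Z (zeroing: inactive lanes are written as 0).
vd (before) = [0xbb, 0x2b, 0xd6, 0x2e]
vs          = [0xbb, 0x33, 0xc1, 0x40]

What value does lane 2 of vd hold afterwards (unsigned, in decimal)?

vd[2] = 0

register lanes = 128/32 = 4
active while 38+j < 39, i.e. j ∈ [0,1) capped at 4 ⇒ 1
  i=0: sub(0xbb,0xbb) → 0
  i=1: tail/zero → 0
  i=2: tail/zero → 0
  i=3: tail/zero → 0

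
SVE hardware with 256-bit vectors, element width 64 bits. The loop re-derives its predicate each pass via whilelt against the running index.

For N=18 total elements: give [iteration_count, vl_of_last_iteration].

256-bit reg / 64-bit elem → 4 lanes
iterations = ceil(18/4) = 5; final-pass vl = 2

[iterations, last_vl] = [5, 2]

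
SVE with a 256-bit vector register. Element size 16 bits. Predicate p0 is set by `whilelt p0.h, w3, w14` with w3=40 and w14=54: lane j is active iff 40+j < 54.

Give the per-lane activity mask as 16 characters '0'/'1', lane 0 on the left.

256-bit reg / 16-bit elem → 16 lanes
whilelt: lane j active iff 40+j < 54 → j < 14 → 14 active
bits (lane 0 leftmost): 1111111111111100

predicate = 1111111111111100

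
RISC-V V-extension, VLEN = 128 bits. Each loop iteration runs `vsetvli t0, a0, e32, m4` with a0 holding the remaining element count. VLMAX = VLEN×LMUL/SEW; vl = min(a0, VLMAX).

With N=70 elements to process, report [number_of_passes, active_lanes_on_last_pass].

VLMAX = (128 × 4) / 32 = 16 lanes
70 elements at 16/iter → 5 passes, remainder 6 on the last

[iterations, last_vl] = [5, 6]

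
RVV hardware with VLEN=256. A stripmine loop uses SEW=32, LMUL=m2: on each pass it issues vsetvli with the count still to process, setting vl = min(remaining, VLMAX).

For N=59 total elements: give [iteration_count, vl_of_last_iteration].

lanes per group: 256·2/32 = 16
59 elements at 16/iter → 4 passes, remainder 11 on the last

[iterations, last_vl] = [4, 11]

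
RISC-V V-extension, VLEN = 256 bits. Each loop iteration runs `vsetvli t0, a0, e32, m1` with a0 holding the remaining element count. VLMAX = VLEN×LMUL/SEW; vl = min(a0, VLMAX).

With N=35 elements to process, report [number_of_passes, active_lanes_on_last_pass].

[iterations, last_vl] = [5, 3]

VLMAX = VLEN×LMUL/SEW = 256×1/32 = 8
N=35: ⌈35/8⌉ = 5 iters; last vl = 35 − 4×8 = 3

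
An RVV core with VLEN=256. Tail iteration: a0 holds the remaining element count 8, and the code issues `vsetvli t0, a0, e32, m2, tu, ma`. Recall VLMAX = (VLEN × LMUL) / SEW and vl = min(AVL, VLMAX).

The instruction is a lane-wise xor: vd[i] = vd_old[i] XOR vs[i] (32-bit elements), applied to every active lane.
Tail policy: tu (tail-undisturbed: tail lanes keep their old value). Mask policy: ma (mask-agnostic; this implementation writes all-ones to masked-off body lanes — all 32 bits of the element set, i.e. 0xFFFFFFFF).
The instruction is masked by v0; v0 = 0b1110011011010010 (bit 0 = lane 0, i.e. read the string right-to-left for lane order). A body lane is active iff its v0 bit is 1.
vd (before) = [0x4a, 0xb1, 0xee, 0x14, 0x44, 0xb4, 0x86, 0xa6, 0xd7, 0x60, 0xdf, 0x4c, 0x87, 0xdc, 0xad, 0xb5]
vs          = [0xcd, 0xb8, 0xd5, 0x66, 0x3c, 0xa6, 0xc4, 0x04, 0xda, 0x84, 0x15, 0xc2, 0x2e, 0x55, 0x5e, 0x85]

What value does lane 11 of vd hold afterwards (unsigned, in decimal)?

vd[11] = 76

lanes per group: 256·2/32 = 16
vl ← min(8, 16) = 8
vd[0] mask-off/ones -> 0xffffffff
vd[1] xor(0xb1,0xb8) -> 0x09
vd[2] mask-off/ones -> 0xffffffff
vd[3] mask-off/ones -> 0xffffffff
vd[4] xor(0x44,0x3c) -> 0x78
vd[5] mask-off/ones -> 0xffffffff
vd[6] xor(0x86,0xc4) -> 0x42
vd[7] xor(0xa6,0x04) -> 0xa2
vd[8] tail/keep -> 0xd7
vd[9] tail/keep -> 0x60
vd[10] tail/keep -> 0xdf
vd[11] tail/keep -> 0x4c
vd[12] tail/keep -> 0x87
vd[13] tail/keep -> 0xdc
vd[14] tail/keep -> 0xad
vd[15] tail/keep -> 0xb5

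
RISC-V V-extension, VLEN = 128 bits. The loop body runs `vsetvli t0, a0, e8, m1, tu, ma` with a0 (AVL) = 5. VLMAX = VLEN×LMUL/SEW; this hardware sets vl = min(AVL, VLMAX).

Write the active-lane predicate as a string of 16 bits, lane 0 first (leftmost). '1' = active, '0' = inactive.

VLMAX = VLEN×LMUL/SEW = 128×1/8 = 16
vl ← min(5, 16) = 5
bits (lane 0 leftmost): 1111100000000000

predicate = 1111100000000000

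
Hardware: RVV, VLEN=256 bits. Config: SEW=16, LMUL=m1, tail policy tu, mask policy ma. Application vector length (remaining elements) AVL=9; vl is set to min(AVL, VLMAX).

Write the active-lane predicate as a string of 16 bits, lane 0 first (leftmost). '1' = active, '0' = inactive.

predicate = 1111111110000000

lanes per group: 256·1/16 = 16
vl = min(AVL, VLMAX) = min(9, 16) = 9
bits (lane 0 leftmost): 1111111110000000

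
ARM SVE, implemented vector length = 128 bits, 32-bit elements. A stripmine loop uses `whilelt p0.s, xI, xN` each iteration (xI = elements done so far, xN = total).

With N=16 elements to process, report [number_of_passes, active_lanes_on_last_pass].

128-bit reg / 32-bit elem → 4 lanes
16 elements at 4/iter → 4 passes, remainder 4 on the last

[iterations, last_vl] = [4, 4]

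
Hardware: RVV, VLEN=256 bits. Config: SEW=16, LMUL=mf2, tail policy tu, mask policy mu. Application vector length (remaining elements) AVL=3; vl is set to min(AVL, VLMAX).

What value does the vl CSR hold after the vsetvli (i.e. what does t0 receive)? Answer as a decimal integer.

VLMAX = VLEN×LMUL/SEW = 256×1/2/16 = 8
vl = min(AVL, VLMAX) = min(3, 8) = 3

vl = 3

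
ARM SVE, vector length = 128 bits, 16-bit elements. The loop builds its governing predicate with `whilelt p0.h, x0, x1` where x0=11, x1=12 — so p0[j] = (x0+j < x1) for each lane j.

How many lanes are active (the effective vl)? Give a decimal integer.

vl = 1

128-bit reg / 16-bit elem → 8 lanes
whilelt: lane j active iff 11+j < 12 → j < 1 → 1 active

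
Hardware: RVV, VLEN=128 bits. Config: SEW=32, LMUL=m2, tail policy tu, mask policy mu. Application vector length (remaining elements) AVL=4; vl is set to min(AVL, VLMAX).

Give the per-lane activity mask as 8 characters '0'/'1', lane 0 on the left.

predicate = 11110000

VLMAX = VLEN×LMUL/SEW = 128×2/32 = 8
vl = min(AVL, VLMAX) = min(4, 8) = 4
bits (lane 0 leftmost): 11110000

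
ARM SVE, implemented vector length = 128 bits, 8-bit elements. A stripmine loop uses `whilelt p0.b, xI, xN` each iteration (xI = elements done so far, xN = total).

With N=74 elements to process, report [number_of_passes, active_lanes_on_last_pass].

[iterations, last_vl] = [5, 10]

128-bit reg / 8-bit elem → 16 lanes
74 elements at 16/iter → 5 passes, remainder 10 on the last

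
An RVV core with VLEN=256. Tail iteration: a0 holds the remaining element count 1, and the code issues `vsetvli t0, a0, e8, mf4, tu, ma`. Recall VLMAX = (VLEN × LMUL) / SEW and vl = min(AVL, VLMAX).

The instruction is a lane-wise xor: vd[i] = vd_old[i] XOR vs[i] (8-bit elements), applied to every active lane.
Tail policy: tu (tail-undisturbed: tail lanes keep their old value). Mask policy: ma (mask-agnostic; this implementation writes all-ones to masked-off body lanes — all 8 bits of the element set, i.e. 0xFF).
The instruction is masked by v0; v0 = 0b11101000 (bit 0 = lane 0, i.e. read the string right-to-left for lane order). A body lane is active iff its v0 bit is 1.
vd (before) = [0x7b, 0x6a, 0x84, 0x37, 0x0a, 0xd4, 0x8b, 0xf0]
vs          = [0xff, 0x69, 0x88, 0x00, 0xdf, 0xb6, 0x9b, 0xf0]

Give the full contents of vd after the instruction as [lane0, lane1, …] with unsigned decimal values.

vd = [255, 106, 132, 55, 10, 212, 139, 240]

VLMAX = VLEN×LMUL/SEW = 256×1/4/8 = 8
AVL=1 ≤ VLMAX=8, so vl = 1
vd[0] mask-off/ones -> 0xff
vd[1] tail/keep -> 0x6a
vd[2] tail/keep -> 0x84
vd[3] tail/keep -> 0x37
vd[4] tail/keep -> 0x0a
vd[5] tail/keep -> 0xd4
vd[6] tail/keep -> 0x8b
vd[7] tail/keep -> 0xf0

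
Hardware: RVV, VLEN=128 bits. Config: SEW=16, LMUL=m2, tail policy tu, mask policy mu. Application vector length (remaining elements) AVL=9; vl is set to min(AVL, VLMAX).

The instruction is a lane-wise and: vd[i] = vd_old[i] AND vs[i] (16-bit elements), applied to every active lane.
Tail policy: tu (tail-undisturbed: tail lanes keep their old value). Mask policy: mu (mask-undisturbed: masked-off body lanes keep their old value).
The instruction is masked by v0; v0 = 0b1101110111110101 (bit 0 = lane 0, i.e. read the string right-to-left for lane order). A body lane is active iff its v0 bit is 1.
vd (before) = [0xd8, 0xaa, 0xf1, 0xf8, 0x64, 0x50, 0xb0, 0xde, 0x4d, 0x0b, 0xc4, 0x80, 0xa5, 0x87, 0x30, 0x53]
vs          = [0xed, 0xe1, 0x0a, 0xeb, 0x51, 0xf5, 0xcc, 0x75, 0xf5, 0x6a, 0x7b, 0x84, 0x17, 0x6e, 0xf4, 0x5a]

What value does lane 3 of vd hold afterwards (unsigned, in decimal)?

VLMAX = VLEN×LMUL/SEW = 128×2/16 = 16
vl = min(AVL, VLMAX) = min(9, 16) = 9
[0] and(0xd8,0xed) = 0xc8
[1] mask-off/keep = 0xaa
[2] and(0xf1,0x0a) = 0x00
[3] mask-off/keep = 0xf8
[4] and(0x64,0x51) = 0x40
[5] and(0x50,0xf5) = 0x50
[6] and(0xb0,0xcc) = 0x80
[7] and(0xde,0x75) = 0x54
[8] and(0x4d,0xf5) = 0x45
[9] tail/keep = 0x0b
[10] tail/keep = 0xc4
[11] tail/keep = 0x80
[12] tail/keep = 0xa5
[13] tail/keep = 0x87
[14] tail/keep = 0x30
[15] tail/keep = 0x53

vd[3] = 248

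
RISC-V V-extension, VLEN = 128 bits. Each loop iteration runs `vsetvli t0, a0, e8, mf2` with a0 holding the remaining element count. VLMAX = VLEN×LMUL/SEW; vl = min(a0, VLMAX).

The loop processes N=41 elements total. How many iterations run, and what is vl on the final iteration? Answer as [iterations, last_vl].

VLMAX = VLEN×LMUL/SEW = 128×1/2/8 = 8
iterations = ceil(41/8) = 6; final-pass vl = 1

[iterations, last_vl] = [6, 1]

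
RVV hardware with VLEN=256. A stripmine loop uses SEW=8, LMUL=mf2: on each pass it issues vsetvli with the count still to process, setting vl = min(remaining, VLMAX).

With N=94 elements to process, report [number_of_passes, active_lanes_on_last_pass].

[iterations, last_vl] = [6, 14]

lanes per group: 256·1/2/8 = 16
iterations = ceil(94/16) = 6; final-pass vl = 14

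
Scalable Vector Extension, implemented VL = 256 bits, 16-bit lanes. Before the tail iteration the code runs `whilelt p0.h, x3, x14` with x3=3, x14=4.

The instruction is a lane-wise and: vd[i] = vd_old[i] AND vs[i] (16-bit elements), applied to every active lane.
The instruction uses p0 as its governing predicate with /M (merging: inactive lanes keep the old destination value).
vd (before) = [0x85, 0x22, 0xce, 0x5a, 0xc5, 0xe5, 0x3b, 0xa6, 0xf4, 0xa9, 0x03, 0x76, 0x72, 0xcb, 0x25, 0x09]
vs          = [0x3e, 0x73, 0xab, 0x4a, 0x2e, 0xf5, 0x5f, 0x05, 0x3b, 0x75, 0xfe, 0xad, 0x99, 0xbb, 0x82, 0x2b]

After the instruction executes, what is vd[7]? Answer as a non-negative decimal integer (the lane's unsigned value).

vd[7] = 166

256-bit reg / 16-bit elem → 16 lanes
p0[j] = (3+j < 4); true for j=0..0 → 1 lanes set
lane  0: and(0x85,0x3e) ⇒ 0x04
lane  1: tail/keep ⇒ 0x22
lane  2: tail/keep ⇒ 0xce
lane  3: tail/keep ⇒ 0x5a
lane  4: tail/keep ⇒ 0xc5
lane  5: tail/keep ⇒ 0xe5
lane  6: tail/keep ⇒ 0x3b
lane  7: tail/keep ⇒ 0xa6
lane  8: tail/keep ⇒ 0xf4
lane  9: tail/keep ⇒ 0xa9
lane 10: tail/keep ⇒ 0x03
lane 11: tail/keep ⇒ 0x76
lane 12: tail/keep ⇒ 0x72
lane 13: tail/keep ⇒ 0xcb
lane 14: tail/keep ⇒ 0x25
lane 15: tail/keep ⇒ 0x09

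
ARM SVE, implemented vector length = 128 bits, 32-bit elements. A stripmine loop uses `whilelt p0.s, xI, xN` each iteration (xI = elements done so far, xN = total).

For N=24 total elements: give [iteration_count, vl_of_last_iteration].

128-bit reg / 32-bit elem → 4 lanes
24 elements at 4/iter → 6 passes, remainder 4 on the last

[iterations, last_vl] = [6, 4]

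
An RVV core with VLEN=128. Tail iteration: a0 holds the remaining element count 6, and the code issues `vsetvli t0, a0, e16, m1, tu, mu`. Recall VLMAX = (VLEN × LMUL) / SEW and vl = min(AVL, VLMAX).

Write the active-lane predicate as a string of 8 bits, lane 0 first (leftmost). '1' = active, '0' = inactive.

predicate = 11111100

VLMAX = VLEN×LMUL/SEW = 128×1/16 = 8
AVL=6 ≤ VLMAX=8, so vl = 6
bits (lane 0 leftmost): 11111100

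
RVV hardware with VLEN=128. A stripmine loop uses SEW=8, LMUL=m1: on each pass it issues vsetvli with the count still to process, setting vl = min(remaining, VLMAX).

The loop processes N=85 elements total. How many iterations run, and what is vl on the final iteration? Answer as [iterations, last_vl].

VLMAX = (128 × 1) / 8 = 16 lanes
iterations = ceil(85/16) = 6; final-pass vl = 5

[iterations, last_vl] = [6, 5]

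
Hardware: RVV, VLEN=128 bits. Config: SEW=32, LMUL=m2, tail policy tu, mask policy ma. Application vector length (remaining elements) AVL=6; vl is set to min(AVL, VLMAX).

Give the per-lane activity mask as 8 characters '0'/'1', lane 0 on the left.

predicate = 11111100

lanes per group: 128·2/32 = 8
vl ← min(6, 8) = 6
bits (lane 0 leftmost): 11111100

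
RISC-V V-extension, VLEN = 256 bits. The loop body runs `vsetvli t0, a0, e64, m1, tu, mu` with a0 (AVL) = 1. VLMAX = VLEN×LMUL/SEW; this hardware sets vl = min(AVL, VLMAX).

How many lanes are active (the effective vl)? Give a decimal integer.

VLMAX = (256 × 1) / 64 = 4 lanes
AVL=1 ≤ VLMAX=4, so vl = 1

vl = 1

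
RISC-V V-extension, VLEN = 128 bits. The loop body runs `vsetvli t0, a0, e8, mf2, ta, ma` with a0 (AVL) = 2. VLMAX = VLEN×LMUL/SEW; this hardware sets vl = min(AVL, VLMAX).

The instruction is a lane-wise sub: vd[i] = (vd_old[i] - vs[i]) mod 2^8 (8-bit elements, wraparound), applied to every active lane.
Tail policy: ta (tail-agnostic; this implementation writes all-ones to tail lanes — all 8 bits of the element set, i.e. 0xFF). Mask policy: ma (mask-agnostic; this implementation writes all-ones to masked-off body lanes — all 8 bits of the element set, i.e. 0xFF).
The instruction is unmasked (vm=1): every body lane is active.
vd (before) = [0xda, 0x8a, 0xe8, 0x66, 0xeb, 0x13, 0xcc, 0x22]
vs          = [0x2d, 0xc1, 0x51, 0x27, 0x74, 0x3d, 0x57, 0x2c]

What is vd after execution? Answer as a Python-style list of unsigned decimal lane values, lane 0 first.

vd = [173, 201, 255, 255, 255, 255, 255, 255]

VLMAX = VLEN×LMUL/SEW = 128×1/2/8 = 8
AVL=2 ≤ VLMAX=8, so vl = 2
[0] sub(0xda,0x2d) = 0xad
[1] sub(0x8a,0xc1) = 0xc9
[2] tail/ones = 0xff
[3] tail/ones = 0xff
[4] tail/ones = 0xff
[5] tail/ones = 0xff
[6] tail/ones = 0xff
[7] tail/ones = 0xff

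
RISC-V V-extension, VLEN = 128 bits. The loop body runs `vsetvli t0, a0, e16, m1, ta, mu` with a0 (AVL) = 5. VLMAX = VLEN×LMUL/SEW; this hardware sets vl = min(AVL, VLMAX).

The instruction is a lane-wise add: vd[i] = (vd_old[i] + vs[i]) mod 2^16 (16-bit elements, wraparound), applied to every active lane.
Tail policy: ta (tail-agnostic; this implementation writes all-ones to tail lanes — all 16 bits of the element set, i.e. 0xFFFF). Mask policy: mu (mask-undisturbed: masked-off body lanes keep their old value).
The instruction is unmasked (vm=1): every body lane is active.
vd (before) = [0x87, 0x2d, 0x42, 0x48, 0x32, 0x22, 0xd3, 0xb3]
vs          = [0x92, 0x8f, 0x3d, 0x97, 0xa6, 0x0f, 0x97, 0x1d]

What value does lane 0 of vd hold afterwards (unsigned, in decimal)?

vd[0] = 281

VLMAX = VLEN×LMUL/SEW = 128×1/16 = 8
AVL=5 ≤ VLMAX=8, so vl = 5
vd[0] add(0x87,0x92) -> 0x119
vd[1] add(0x2d,0x8f) -> 0xbc
vd[2] add(0x42,0x3d) -> 0x7f
vd[3] add(0x48,0x97) -> 0xdf
vd[4] add(0x32,0xa6) -> 0xd8
vd[5] tail/ones -> 0xffff
vd[6] tail/ones -> 0xffff
vd[7] tail/ones -> 0xffff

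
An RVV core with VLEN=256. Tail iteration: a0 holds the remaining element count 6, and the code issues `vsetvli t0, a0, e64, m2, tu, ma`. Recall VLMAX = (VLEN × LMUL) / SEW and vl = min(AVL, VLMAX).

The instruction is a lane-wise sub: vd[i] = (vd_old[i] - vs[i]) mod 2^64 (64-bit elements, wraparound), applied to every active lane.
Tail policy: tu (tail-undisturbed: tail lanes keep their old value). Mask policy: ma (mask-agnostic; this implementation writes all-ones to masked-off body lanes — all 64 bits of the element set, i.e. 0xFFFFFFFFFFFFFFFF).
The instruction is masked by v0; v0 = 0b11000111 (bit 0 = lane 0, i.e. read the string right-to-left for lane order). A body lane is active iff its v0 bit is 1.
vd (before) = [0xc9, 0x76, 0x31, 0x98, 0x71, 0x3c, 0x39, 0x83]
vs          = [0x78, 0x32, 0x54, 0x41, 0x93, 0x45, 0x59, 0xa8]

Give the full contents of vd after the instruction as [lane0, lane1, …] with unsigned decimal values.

VLMAX = VLEN×LMUL/SEW = 256×2/64 = 8
vl = min(AVL, VLMAX) = min(6, 8) = 6
vd[0] sub(0xc9,0x78) -> 0x51
vd[1] sub(0x76,0x32) -> 0x44
vd[2] sub(0x31,0x54) -> 0xffffffffffffffdd
vd[3] mask-off/ones -> 0xffffffffffffffff
vd[4] mask-off/ones -> 0xffffffffffffffff
vd[5] mask-off/ones -> 0xffffffffffffffff
vd[6] tail/keep -> 0x39
vd[7] tail/keep -> 0x83

vd = [81, 68, 18446744073709551581, 18446744073709551615, 18446744073709551615, 18446744073709551615, 57, 131]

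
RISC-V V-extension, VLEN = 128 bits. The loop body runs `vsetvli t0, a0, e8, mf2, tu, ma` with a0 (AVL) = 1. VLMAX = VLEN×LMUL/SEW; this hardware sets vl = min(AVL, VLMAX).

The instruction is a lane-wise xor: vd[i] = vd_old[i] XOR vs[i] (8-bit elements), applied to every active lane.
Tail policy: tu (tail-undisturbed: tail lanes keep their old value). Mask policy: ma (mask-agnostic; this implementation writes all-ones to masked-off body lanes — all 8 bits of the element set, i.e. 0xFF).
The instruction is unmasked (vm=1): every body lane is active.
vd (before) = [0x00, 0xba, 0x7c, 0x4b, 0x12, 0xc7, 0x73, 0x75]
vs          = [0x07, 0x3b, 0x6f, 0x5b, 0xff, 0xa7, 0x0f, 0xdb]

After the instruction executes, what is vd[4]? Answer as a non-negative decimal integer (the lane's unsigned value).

lanes per group: 128·1/2/8 = 8
AVL=1 ≤ VLMAX=8, so vl = 1
  i=0: xor(0x00,0x07) → 7
  i=1: tail/keep → 186
  i=2: tail/keep → 124
  i=3: tail/keep → 75
  i=4: tail/keep → 18
  i=5: tail/keep → 199
  i=6: tail/keep → 115
  i=7: tail/keep → 117

vd[4] = 18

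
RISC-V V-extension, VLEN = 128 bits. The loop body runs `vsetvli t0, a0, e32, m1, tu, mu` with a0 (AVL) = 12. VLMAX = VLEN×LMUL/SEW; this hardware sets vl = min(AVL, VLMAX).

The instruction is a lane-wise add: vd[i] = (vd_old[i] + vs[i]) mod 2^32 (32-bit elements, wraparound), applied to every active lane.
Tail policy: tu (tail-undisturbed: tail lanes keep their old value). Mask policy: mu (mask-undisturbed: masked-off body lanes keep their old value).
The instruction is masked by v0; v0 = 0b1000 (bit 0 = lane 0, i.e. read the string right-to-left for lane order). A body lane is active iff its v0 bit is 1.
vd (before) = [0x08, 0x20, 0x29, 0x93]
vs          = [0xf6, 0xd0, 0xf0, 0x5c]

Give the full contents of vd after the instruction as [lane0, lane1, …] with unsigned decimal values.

VLMAX = (128 × 1) / 32 = 4 lanes
vl ← min(12, 4) = 4
vd[0] mask-off/keep -> 0x08
vd[1] mask-off/keep -> 0x20
vd[2] mask-off/keep -> 0x29
vd[3] add(0x93,0x5c) -> 0xef

vd = [8, 32, 41, 239]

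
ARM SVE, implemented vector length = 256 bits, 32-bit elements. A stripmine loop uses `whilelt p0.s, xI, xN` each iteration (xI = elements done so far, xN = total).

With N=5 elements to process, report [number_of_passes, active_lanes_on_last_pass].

[iterations, last_vl] = [1, 5]

register lanes = 256/32 = 8
iterations = ceil(5/8) = 1; final-pass vl = 5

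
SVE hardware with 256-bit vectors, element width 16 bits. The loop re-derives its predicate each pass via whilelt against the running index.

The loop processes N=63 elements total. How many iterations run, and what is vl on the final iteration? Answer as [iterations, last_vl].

256-bit reg / 16-bit elem → 16 lanes
N=63: ⌈63/16⌉ = 4 iters; last vl = 63 − 3×16 = 15

[iterations, last_vl] = [4, 15]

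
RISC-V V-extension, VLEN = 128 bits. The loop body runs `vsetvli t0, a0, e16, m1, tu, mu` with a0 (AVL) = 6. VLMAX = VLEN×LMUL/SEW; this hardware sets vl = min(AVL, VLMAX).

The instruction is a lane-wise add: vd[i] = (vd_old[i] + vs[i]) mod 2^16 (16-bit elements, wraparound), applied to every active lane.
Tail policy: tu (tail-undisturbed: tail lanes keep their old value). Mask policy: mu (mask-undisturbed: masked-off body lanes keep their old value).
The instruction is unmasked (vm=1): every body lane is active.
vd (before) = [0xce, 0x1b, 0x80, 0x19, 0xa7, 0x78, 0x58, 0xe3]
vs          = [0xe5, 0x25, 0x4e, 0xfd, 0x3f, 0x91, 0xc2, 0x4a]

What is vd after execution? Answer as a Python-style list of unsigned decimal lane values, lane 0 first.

vd = [435, 64, 206, 278, 230, 265, 88, 227]

VLMAX = (128 × 1) / 16 = 8 lanes
vl ← min(6, 8) = 6
[0] add(0xce,0xe5) = 0x1b3
[1] add(0x1b,0x25) = 0x40
[2] add(0x80,0x4e) = 0xce
[3] add(0x19,0xfd) = 0x116
[4] add(0xa7,0x3f) = 0xe6
[5] add(0x78,0x91) = 0x109
[6] tail/keep = 0x58
[7] tail/keep = 0xe3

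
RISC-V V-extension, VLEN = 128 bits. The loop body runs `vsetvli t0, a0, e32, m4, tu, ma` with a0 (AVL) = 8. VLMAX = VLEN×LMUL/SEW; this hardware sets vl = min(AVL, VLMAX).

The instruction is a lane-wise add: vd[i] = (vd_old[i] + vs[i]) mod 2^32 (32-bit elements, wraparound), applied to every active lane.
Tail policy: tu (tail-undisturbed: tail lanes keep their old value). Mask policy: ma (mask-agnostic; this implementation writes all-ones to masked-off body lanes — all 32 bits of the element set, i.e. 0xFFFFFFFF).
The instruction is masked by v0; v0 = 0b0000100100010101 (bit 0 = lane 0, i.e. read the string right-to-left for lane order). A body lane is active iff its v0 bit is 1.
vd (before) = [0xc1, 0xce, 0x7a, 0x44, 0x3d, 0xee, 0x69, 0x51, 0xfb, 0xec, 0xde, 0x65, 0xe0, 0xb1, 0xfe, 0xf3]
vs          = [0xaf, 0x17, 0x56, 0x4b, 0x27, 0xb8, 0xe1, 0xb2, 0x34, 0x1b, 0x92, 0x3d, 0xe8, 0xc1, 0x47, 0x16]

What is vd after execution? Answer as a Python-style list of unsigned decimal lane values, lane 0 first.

vd = [368, 4294967295, 208, 4294967295, 100, 4294967295, 4294967295, 4294967295, 251, 236, 222, 101, 224, 177, 254, 243]

VLMAX = VLEN×LMUL/SEW = 128×4/32 = 16
vl = min(AVL, VLMAX) = min(8, 16) = 8
vd[0] add(0xc1,0xaf) -> 0x170
vd[1] mask-off/ones -> 0xffffffff
vd[2] add(0x7a,0x56) -> 0xd0
vd[3] mask-off/ones -> 0xffffffff
vd[4] add(0x3d,0x27) -> 0x64
vd[5] mask-off/ones -> 0xffffffff
vd[6] mask-off/ones -> 0xffffffff
vd[7] mask-off/ones -> 0xffffffff
vd[8] tail/keep -> 0xfb
vd[9] tail/keep -> 0xec
vd[10] tail/keep -> 0xde
vd[11] tail/keep -> 0x65
vd[12] tail/keep -> 0xe0
vd[13] tail/keep -> 0xb1
vd[14] tail/keep -> 0xfe
vd[15] tail/keep -> 0xf3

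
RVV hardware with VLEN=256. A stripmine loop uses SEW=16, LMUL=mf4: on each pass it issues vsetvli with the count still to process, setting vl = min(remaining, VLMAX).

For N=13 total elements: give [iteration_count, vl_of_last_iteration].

[iterations, last_vl] = [4, 1]

lanes per group: 256·1/4/16 = 4
iterations = ceil(13/4) = 4; final-pass vl = 1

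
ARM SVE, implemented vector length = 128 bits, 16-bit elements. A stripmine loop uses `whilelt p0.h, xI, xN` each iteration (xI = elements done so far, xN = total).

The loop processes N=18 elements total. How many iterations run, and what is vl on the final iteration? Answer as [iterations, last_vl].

register lanes = 128/16 = 8
iterations = ceil(18/8) = 3; final-pass vl = 2

[iterations, last_vl] = [3, 2]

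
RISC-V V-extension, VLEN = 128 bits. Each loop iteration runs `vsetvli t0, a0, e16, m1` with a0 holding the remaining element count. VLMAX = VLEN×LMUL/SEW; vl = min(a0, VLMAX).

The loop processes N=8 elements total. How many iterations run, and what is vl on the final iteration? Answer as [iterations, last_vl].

VLMAX = VLEN×LMUL/SEW = 128×1/16 = 8
iterations = ceil(8/8) = 1; final-pass vl = 8

[iterations, last_vl] = [1, 8]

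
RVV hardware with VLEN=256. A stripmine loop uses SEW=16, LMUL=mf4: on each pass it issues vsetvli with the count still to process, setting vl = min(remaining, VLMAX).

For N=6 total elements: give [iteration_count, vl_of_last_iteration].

[iterations, last_vl] = [2, 2]

VLMAX = VLEN×LMUL/SEW = 256×1/4/16 = 4
6 elements at 4/iter → 2 passes, remainder 2 on the last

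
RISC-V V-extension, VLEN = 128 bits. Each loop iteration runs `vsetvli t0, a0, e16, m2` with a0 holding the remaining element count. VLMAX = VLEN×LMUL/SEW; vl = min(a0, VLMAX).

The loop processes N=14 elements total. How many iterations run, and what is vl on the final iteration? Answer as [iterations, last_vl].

[iterations, last_vl] = [1, 14]

lanes per group: 128·2/16 = 16
N=14: ⌈14/16⌉ = 1 iters; last vl = 14 − 0×16 = 14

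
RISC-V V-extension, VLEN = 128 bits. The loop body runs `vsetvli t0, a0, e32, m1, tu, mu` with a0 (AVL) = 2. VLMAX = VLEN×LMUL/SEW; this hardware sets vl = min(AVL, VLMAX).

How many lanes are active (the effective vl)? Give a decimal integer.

vl = 2

VLMAX = (128 × 1) / 32 = 4 lanes
vl = min(AVL, VLMAX) = min(2, 4) = 2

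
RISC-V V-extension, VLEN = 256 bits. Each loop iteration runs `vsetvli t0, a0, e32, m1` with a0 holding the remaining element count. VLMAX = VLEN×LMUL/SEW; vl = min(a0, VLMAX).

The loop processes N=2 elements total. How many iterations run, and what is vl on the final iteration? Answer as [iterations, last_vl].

VLMAX = VLEN×LMUL/SEW = 256×1/32 = 8
2 elements at 8/iter → 1 passes, remainder 2 on the last

[iterations, last_vl] = [1, 2]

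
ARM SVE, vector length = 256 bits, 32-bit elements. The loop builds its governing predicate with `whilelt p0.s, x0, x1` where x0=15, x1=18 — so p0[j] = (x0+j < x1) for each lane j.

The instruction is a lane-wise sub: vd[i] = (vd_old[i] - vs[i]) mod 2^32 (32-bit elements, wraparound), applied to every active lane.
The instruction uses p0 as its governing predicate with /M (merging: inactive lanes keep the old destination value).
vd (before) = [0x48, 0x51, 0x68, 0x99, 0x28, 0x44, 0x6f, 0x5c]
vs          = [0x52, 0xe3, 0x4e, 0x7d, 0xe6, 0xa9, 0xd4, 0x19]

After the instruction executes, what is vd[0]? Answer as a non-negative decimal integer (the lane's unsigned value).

vd[0] = 4294967286

256-bit reg / 32-bit elem → 8 lanes
active while 15+j < 18, i.e. j ∈ [0,3) capped at 8 ⇒ 3
vd[0] sub(0x48,0x52) -> 0xfffffff6
vd[1] sub(0x51,0xe3) -> 0xffffff6e
vd[2] sub(0x68,0x4e) -> 0x1a
vd[3] tail/keep -> 0x99
vd[4] tail/keep -> 0x28
vd[5] tail/keep -> 0x44
vd[6] tail/keep -> 0x6f
vd[7] tail/keep -> 0x5c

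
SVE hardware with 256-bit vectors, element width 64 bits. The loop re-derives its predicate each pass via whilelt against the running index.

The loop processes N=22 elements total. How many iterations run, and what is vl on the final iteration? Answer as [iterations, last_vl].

[iterations, last_vl] = [6, 2]

lane count: 256 div 64 = 4
N=22: ⌈22/4⌉ = 6 iters; last vl = 22 − 5×4 = 2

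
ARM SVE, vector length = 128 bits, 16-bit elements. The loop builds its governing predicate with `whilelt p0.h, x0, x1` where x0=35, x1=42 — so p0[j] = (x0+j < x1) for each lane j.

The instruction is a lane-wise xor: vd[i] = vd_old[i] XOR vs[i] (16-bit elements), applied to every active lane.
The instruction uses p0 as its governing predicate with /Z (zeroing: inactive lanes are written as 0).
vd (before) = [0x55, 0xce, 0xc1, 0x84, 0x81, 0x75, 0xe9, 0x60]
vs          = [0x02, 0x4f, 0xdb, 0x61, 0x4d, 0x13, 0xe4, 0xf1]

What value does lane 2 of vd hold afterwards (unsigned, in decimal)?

lane count: 128 div 16 = 8
p0[j] = (35+j < 42); true for j=0..6 → 7 lanes set
lane  0: xor(0x55,0x02) ⇒ 0x57
lane  1: xor(0xce,0x4f) ⇒ 0x81
lane  2: xor(0xc1,0xdb) ⇒ 0x1a
lane  3: xor(0x84,0x61) ⇒ 0xe5
lane  4: xor(0x81,0x4d) ⇒ 0xcc
lane  5: xor(0x75,0x13) ⇒ 0x66
lane  6: xor(0xe9,0xe4) ⇒ 0x0d
lane  7: tail/zero ⇒ 0x00

vd[2] = 26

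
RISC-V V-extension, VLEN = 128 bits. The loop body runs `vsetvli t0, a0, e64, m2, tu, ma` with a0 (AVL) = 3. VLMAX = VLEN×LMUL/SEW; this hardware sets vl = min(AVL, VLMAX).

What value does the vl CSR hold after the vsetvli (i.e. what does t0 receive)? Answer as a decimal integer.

vl = 3

VLMAX = VLEN×LMUL/SEW = 128×2/64 = 4
AVL=3 ≤ VLMAX=4, so vl = 3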